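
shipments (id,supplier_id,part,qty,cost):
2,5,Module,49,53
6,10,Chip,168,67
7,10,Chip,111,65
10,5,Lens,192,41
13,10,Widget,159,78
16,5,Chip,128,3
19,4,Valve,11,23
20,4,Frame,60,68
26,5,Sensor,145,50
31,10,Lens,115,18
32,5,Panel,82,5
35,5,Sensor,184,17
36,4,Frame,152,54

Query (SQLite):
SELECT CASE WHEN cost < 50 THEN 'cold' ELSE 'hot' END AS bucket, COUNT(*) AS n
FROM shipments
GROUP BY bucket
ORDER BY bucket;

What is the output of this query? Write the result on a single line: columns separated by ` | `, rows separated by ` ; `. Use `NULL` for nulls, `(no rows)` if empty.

cold | 6 ; hot | 7

Bucket rows by cost < 50 → 'cold' else 'hot'; count each bucket.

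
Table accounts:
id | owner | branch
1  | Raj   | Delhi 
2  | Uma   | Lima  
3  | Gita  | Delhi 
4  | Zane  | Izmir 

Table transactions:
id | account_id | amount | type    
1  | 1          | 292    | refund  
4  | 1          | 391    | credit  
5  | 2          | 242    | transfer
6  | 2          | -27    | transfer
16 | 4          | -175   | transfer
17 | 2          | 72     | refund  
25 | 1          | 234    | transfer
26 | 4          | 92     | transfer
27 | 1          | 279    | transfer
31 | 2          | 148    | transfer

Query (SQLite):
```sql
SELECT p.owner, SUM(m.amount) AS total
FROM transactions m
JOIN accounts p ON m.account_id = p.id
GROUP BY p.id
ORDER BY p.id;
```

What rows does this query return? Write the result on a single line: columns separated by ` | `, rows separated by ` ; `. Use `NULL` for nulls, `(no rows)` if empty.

Join each transactions row to its accounts via account_id.
Group joined rows by accounts.id; compute SUM(m.amount) per group.
  1: ids {1, 4, 25, 27} → SUM(m.amount)=1196
  2: ids {5, 6, 17, 31} → SUM(m.amount)=435
  4: ids {16, 26} → SUM(m.amount)=-83

Raj | 1196 ; Uma | 435 ; Zane | -83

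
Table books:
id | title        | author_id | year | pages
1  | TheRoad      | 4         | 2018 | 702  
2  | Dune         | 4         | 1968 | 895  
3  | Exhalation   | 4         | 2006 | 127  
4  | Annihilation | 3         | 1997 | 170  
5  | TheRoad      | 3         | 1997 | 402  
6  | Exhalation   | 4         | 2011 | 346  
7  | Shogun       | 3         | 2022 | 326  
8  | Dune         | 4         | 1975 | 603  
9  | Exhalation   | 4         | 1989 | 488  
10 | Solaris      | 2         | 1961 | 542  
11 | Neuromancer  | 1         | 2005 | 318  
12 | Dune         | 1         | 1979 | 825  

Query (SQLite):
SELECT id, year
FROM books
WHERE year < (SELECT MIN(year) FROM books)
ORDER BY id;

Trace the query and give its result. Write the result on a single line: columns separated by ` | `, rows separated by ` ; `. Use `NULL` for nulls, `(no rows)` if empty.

(no rows)

Scalar subquery: MIN(year) over all books rows = 1961.
Keep rows where year < that value.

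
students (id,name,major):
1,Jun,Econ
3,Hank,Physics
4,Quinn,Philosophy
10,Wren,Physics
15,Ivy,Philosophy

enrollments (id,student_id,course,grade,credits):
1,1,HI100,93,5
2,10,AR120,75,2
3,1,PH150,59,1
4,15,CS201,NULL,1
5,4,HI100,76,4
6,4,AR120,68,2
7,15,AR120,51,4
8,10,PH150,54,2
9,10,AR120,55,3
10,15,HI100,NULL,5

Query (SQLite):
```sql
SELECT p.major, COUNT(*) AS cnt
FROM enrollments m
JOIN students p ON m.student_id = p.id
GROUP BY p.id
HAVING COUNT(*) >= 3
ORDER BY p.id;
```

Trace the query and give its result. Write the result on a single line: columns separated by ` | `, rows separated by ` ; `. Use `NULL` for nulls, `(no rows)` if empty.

Physics | 3 ; Philosophy | 3

Join each enrollments row to its students via student_id.
Group joined rows by students.id; compute COUNT(*) per group.
HAVING: keep groups with count ≥ 3.
  1: ids {1, 3} → COUNT(*)=2
  4: ids {5, 6} → COUNT(*)=2
  10: ids {2, 8, 9} → COUNT(*)=3
  15: ids {4, 7, 10} → COUNT(*)=3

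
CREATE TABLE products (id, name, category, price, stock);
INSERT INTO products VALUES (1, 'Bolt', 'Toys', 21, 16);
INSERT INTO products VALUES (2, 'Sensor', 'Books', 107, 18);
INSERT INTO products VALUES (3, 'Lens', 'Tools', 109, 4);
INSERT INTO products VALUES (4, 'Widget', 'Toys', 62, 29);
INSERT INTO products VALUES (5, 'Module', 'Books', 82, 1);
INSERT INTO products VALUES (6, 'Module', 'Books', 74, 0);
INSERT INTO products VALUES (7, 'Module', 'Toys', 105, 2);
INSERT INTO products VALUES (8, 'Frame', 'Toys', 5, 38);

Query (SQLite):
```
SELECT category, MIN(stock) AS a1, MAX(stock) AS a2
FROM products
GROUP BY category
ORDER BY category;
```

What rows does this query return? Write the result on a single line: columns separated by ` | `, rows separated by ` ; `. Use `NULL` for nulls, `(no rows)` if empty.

Books | 0 | 18 ; Tools | 4 | 4 ; Toys | 2 | 38

Group products by category.
Per group compute: MIN(stock), MAX(stock).
  Books: ids {2, 5, 6} → MIN(stock)=0, MAX(stock)=18
  Tools: ids {3} → MIN(stock)=4, MAX(stock)=4
  Toys: ids {1, 4, 7, 8} → MIN(stock)=2, MAX(stock)=38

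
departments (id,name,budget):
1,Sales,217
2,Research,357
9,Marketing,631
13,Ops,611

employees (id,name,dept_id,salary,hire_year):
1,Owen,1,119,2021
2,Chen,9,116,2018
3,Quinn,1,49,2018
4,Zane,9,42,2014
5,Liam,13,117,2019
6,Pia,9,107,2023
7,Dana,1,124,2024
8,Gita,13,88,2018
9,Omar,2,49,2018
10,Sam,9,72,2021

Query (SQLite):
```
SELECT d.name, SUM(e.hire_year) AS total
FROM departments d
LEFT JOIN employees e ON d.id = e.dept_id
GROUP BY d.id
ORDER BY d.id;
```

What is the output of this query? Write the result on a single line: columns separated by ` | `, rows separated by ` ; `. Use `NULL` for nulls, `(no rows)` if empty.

Sales | 6063 ; Research | 2018 ; Marketing | 8076 ; Ops | 4037

LEFT JOIN keeps every departments row; unmatched ones get NULL for employees columns.
Group by departments.id and compute SUM(e.hire_year). SUM over an all-NULL group is NULL.
  1: ids {1, 3, 7} → SUM(e.hire_year)=6063
  2: ids {9} → SUM(e.hire_year)=2018
  9: ids {2, 4, 6, 10} → SUM(e.hire_year)=8076
  13: ids {5, 8} → SUM(e.hire_year)=4037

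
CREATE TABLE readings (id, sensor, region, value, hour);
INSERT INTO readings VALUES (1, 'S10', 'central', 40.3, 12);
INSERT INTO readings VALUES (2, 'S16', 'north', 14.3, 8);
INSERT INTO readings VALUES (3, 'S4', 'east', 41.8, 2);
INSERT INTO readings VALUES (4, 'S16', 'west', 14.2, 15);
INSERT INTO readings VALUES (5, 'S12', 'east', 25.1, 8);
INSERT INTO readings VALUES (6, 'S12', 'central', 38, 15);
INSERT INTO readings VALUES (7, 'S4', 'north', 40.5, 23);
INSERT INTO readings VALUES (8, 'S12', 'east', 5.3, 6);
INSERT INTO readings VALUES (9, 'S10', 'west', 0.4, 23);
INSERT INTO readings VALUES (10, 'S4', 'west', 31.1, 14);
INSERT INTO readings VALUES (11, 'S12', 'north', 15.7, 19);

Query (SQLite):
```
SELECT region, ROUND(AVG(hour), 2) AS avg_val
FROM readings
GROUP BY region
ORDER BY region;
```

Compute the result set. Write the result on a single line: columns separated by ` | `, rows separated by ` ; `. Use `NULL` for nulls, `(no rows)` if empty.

central | 13.5 ; east | 5.33 ; north | 16.67 ; west | 17.33

Partition readings by region; compute ROUND(AVG(hour), 2) within each group.
  central: ids {1, 6} → ROUND(AVG(hour), 2)=13.5
  east: ids {3, 5, 8} → ROUND(AVG(hour), 2)=5.33
  north: ids {2, 7, 11} → ROUND(AVG(hour), 2)=16.67
  west: ids {4, 9, 10} → ROUND(AVG(hour), 2)=17.33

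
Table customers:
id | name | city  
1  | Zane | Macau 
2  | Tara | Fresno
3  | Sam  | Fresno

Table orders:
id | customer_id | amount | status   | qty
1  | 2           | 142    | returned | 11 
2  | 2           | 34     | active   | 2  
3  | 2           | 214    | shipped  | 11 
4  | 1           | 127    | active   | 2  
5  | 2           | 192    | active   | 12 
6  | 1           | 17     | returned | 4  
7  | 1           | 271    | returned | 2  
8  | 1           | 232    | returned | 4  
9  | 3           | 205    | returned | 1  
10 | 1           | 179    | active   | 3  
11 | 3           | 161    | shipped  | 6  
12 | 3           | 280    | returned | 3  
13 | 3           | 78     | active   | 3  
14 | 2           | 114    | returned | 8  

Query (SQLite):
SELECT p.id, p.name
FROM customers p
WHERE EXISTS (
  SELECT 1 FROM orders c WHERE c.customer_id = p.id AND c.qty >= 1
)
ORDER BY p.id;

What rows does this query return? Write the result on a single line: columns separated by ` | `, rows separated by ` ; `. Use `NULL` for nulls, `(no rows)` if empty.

For each customers row, check whether any orders with matching customer_id has qty >= 1.
Keep rows where that is true.

1 | Zane ; 2 | Tara ; 3 | Sam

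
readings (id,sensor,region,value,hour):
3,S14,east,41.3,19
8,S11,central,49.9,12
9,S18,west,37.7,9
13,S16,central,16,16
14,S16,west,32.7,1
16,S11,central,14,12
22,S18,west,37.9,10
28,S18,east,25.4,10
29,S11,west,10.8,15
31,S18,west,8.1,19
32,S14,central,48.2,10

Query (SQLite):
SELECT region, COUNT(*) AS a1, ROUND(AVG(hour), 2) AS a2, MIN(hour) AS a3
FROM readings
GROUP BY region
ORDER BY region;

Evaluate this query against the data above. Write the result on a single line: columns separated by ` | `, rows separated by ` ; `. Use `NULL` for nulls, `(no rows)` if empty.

Group readings by region.
Per group compute: COUNT(*), ROUND(AVG(hour), 2), MIN(hour).
  central: ids {8, 13, 16, 32} → COUNT(*)=4, ROUND(AVG(hour), 2)=12.5, MIN(hour)=10
  east: ids {3, 28} → COUNT(*)=2, ROUND(AVG(hour), 2)=14.5, MIN(hour)=10
  west: ids {9, 14, 22, 29, 31} → COUNT(*)=5, ROUND(AVG(hour), 2)=10.8, MIN(hour)=1

central | 4 | 12.5 | 10 ; east | 2 | 14.5 | 10 ; west | 5 | 10.8 | 1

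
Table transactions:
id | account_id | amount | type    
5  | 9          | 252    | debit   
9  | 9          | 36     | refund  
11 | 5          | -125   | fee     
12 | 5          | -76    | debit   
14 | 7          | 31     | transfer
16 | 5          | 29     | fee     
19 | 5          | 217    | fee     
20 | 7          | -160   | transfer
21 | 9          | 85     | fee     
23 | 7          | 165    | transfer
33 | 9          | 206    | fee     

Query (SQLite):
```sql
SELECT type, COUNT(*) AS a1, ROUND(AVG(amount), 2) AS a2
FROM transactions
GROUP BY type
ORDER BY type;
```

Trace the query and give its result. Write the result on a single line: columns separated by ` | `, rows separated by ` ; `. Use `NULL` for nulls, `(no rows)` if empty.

debit | 2 | 88 ; fee | 5 | 82.4 ; refund | 1 | 36 ; transfer | 3 | 12

Group transactions by type.
Per group compute: COUNT(*), ROUND(AVG(amount), 2).
  debit: ids {5, 12} → COUNT(*)=2, ROUND(AVG(amount), 2)=88
  fee: ids {11, 16, 19, 21, 33} → COUNT(*)=5, ROUND(AVG(amount), 2)=82.4
  refund: ids {9} → COUNT(*)=1, ROUND(AVG(amount), 2)=36
  transfer: ids {14, 20, 23} → COUNT(*)=3, ROUND(AVG(amount), 2)=12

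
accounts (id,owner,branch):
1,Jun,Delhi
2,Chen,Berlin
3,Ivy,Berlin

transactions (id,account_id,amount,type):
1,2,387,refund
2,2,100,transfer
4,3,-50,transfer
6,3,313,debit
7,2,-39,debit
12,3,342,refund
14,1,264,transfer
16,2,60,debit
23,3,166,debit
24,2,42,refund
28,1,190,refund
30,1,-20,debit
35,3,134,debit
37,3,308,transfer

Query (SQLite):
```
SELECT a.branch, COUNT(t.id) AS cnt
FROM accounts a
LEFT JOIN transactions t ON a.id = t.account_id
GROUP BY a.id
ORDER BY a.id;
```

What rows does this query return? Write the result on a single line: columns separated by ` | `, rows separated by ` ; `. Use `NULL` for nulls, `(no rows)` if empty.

LEFT JOIN keeps every accounts row; unmatched ones get NULL for transactions columns.
Group by accounts.id and compute COUNT(t.id). COUNT(col) of an all-NULL group is 0.
  1: ids {14, 28, 30} → COUNT(t.id)=3
  2: ids {1, 2, 7, 16, 24} → COUNT(t.id)=5
  3: ids {4, 6, 12, 23, 35, 37} → COUNT(t.id)=6

Delhi | 3 ; Berlin | 5 ; Berlin | 6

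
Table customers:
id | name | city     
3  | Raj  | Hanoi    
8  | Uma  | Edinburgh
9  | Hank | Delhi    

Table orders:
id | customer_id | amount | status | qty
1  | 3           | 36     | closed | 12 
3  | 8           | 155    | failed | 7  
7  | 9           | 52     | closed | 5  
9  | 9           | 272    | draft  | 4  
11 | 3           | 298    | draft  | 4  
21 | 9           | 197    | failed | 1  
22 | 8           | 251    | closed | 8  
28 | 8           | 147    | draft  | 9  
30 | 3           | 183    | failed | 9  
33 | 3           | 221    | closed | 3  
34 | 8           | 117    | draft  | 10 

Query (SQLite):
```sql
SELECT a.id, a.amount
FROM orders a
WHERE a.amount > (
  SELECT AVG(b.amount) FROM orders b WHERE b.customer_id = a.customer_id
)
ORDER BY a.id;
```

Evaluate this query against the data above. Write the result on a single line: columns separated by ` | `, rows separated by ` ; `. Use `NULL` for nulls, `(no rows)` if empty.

For each orders row a, compute AVG(amount) over rows sharing a.customer_id.
Keep row a if a.amount > that per-group AVG.
  customer_id=3: AVG(amount) = 184.5
  customer_id=8: AVG(amount) = 167.5
  customer_id=9: AVG(amount) = 173.666667

9 | 272 ; 11 | 298 ; 21 | 197 ; 22 | 251 ; 33 | 221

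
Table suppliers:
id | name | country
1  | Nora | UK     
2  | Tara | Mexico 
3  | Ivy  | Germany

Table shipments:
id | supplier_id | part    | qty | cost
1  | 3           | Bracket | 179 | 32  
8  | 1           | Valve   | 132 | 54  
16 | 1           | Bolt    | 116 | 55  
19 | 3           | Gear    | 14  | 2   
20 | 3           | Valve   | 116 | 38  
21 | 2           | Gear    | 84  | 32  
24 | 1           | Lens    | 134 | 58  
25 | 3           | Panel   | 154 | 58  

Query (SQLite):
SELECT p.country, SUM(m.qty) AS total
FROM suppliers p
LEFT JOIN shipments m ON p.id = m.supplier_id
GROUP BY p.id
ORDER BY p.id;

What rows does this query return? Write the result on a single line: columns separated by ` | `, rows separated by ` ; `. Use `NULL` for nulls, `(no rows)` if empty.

LEFT JOIN keeps every suppliers row; unmatched ones get NULL for shipments columns.
Group by suppliers.id and compute SUM(m.qty). SUM over an all-NULL group is NULL.
  1: ids {8, 16, 24} → SUM(m.qty)=382
  2: ids {21} → SUM(m.qty)=84
  3: ids {1, 19, 20, 25} → SUM(m.qty)=463

UK | 382 ; Mexico | 84 ; Germany | 463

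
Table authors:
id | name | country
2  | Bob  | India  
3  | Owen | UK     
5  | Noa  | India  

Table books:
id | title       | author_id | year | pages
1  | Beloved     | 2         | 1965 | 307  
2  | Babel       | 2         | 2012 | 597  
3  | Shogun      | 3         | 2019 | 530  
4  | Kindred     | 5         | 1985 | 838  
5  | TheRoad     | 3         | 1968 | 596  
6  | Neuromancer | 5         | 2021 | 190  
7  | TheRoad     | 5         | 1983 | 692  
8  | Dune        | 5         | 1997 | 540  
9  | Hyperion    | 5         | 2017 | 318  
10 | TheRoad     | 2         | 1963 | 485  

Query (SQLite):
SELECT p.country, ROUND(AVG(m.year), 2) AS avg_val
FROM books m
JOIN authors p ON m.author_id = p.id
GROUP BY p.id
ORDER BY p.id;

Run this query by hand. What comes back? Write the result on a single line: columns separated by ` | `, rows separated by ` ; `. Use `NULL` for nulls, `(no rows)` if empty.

India | 1980 ; UK | 1993.5 ; India | 2000.6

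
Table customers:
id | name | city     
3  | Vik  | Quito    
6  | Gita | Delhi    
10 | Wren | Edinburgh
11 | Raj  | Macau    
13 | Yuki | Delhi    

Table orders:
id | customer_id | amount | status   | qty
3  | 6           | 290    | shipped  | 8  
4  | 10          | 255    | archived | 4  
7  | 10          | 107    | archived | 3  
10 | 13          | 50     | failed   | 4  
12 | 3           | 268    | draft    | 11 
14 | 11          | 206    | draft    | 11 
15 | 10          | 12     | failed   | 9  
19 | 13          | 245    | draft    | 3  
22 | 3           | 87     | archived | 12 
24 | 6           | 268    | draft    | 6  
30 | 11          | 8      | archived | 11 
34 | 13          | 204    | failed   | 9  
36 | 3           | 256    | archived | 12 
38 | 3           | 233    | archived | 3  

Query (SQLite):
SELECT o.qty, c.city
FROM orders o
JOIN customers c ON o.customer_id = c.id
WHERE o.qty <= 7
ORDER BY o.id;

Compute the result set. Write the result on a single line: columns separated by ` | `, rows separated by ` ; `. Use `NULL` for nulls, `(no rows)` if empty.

4 | Edinburgh ; 3 | Edinburgh ; 4 | Delhi ; 3 | Delhi ; 6 | Delhi ; 3 | Quito

Each orders row matches the customers row where customer_id = customers.id.
Then keep rows with o.qty <= 7.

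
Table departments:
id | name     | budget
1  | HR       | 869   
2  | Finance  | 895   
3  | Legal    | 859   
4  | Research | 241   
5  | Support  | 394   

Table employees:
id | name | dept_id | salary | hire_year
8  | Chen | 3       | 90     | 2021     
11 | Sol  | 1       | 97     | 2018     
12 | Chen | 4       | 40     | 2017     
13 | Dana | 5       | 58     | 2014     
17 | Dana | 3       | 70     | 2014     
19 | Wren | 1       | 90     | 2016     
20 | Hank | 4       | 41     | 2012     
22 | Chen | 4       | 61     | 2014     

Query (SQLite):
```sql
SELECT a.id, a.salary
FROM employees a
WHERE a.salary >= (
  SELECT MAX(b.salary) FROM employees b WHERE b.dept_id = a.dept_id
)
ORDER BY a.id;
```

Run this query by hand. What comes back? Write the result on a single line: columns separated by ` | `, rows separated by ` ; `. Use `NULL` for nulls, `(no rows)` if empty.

For each employees row a, compute MAX(salary) over rows sharing a.dept_id.
Keep row a if a.salary >= that per-group MAX.
  dept_id=1: MAX(salary) = 97
  dept_id=3: MAX(salary) = 90
  dept_id=4: MAX(salary) = 61
  dept_id=5: MAX(salary) = 58

8 | 90 ; 11 | 97 ; 13 | 58 ; 22 | 61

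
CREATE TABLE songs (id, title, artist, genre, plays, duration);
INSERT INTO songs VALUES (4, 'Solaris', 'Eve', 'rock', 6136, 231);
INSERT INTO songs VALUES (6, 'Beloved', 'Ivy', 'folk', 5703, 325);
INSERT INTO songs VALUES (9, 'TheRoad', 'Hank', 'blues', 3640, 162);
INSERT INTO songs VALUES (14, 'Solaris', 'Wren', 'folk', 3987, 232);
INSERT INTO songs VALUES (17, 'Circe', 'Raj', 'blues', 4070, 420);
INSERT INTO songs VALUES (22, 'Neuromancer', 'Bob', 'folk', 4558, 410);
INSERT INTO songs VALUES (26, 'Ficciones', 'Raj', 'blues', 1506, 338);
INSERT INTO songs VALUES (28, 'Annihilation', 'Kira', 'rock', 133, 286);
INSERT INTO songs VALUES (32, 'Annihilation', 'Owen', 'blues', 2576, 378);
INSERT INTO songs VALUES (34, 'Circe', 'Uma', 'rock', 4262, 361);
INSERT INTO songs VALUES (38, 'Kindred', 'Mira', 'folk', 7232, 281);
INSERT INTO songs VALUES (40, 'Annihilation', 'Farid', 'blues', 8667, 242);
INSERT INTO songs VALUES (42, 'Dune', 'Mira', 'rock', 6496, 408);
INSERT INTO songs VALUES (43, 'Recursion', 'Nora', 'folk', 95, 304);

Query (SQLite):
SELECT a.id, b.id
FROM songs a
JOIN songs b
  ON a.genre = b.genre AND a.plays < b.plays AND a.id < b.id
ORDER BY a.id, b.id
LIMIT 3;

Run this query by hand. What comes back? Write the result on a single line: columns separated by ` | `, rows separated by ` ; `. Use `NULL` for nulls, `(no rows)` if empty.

4 | 42 ; 6 | 38 ; 9 | 17

Pairs (a,b) with same genre, a.plays < b.plays, a.id < b.id.
genre groups: blues:{9,17,26,32,40} folk:{6,14,22,38,43} rock:{4,28,34,42}
Ordered by (a.id, b.id); first 3.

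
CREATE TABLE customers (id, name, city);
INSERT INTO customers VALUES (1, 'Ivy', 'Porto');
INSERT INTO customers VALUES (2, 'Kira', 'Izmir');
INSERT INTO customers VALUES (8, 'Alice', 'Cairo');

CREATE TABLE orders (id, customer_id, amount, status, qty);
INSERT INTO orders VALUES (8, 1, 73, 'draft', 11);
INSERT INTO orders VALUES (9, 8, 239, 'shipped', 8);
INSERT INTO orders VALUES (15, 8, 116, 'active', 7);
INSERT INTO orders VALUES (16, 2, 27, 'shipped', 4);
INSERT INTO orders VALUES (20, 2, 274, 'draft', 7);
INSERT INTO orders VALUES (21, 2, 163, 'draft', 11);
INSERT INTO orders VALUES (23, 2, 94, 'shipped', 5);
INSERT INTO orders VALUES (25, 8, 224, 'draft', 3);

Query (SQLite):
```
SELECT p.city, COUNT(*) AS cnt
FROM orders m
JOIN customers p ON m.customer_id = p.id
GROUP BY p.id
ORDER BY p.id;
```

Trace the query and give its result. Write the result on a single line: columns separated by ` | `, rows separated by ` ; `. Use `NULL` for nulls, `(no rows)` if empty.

Porto | 1 ; Izmir | 4 ; Cairo | 3

Join each orders row to its customers via customer_id.
Group joined rows by customers.id; compute COUNT(*) per group.
  1: ids {8} → COUNT(*)=1
  2: ids {16, 20, 21, 23} → COUNT(*)=4
  8: ids {9, 15, 25} → COUNT(*)=3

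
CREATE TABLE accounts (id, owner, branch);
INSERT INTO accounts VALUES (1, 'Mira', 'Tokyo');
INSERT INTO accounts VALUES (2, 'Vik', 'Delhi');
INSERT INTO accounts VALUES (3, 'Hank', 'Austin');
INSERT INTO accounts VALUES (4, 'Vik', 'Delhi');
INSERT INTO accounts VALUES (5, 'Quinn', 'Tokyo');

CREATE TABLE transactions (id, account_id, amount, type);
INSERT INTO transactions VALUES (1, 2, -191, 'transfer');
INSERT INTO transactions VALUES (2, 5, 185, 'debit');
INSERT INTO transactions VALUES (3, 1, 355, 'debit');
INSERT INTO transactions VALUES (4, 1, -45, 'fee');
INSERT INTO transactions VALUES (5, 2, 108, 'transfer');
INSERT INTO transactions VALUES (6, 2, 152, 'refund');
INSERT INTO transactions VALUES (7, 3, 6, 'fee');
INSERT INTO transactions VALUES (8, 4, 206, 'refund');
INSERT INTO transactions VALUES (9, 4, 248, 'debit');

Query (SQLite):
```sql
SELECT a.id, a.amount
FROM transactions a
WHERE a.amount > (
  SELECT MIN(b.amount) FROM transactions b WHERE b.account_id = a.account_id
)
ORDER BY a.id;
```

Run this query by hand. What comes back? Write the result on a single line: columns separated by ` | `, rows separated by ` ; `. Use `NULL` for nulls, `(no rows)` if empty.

For each transactions row a, compute MIN(amount) over rows sharing a.account_id.
Keep row a if a.amount > that per-group MIN.
  account_id=1: MIN(amount) = -45
  account_id=2: MIN(amount) = -191
  account_id=3: MIN(amount) = 6
  account_id=4: MIN(amount) = 206
  account_id=5: MIN(amount) = 185

3 | 355 ; 5 | 108 ; 6 | 152 ; 9 | 248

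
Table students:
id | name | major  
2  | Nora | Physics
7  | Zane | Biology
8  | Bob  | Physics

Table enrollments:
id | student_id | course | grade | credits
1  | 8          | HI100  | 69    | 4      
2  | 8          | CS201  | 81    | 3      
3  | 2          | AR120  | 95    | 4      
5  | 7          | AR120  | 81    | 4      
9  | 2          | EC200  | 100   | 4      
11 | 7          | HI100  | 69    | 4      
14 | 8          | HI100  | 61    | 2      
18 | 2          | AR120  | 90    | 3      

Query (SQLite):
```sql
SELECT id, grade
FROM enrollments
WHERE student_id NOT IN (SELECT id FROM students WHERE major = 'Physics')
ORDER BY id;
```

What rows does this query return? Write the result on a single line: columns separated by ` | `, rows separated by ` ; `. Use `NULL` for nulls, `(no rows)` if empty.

5 | 81 ; 11 | 69

Inner query: students.id where major = 'Physics'.
Outer: keep enrollments rows whose student_id is not in that set.
Inner query → {2, 8}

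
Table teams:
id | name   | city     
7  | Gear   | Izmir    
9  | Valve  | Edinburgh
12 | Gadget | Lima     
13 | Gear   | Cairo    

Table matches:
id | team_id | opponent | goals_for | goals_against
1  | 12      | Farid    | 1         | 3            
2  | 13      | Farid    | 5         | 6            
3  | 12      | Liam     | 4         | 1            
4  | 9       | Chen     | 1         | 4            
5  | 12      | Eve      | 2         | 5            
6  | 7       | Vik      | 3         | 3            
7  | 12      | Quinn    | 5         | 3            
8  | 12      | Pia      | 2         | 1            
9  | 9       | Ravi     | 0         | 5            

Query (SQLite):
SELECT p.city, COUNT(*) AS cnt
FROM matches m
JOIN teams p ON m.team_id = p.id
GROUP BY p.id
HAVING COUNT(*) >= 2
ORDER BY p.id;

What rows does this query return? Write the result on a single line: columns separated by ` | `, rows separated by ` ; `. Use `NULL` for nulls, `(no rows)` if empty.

Join each matches row to its teams via team_id.
Group joined rows by teams.id; compute COUNT(*) per group.
HAVING: keep groups with count ≥ 2.
  7: ids {6} → COUNT(*)=1
  9: ids {4, 9} → COUNT(*)=2
  12: ids {1, 3, 5, 7, 8} → COUNT(*)=5
  13: ids {2} → COUNT(*)=1

Edinburgh | 2 ; Lima | 5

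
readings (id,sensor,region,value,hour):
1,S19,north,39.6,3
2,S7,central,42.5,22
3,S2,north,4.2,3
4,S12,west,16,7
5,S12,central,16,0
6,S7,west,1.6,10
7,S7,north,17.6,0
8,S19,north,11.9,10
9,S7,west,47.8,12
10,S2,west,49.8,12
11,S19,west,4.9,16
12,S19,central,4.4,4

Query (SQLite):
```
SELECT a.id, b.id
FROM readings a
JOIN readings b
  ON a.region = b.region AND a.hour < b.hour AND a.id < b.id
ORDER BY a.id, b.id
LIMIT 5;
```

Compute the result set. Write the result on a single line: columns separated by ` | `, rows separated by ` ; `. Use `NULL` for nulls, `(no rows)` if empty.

Pairs (a,b) with same region, a.hour < b.hour, a.id < b.id.
region groups: central:{2,5,12} north:{1,3,7,8} west:{4,6,9,10,11}
Ordered by (a.id, b.id); first 5.

1 | 8 ; 3 | 8 ; 4 | 6 ; 4 | 9 ; 4 | 10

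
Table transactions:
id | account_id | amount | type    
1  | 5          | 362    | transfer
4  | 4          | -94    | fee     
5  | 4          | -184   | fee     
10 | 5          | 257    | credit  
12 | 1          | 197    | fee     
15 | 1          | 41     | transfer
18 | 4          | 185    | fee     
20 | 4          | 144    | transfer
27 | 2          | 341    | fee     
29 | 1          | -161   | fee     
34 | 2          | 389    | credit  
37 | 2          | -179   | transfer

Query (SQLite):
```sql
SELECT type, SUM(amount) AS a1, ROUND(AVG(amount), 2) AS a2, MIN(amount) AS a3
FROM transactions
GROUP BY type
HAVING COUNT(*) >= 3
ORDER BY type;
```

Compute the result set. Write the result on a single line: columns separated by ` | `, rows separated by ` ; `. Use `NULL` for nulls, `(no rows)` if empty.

fee | 284 | 47.33 | -184 ; transfer | 368 | 92 | -179

Group transactions by type.
Per group compute: SUM(amount), ROUND(AVG(amount), 2), MIN(amount).
HAVING: drop groups with fewer than 3 rows.
  credit: ids {10, 34} → SUM(amount)=646, ROUND(AVG(amount), 2)=323, MIN(amount)=257
  fee: ids {4, 5, 12, 18, 27, 29} → SUM(amount)=284, ROUND(AVG(amount), 2)=47.33, MIN(amount)=-184
  transfer: ids {1, 15, 20, 37} → SUM(amount)=368, ROUND(AVG(amount), 2)=92, MIN(amount)=-179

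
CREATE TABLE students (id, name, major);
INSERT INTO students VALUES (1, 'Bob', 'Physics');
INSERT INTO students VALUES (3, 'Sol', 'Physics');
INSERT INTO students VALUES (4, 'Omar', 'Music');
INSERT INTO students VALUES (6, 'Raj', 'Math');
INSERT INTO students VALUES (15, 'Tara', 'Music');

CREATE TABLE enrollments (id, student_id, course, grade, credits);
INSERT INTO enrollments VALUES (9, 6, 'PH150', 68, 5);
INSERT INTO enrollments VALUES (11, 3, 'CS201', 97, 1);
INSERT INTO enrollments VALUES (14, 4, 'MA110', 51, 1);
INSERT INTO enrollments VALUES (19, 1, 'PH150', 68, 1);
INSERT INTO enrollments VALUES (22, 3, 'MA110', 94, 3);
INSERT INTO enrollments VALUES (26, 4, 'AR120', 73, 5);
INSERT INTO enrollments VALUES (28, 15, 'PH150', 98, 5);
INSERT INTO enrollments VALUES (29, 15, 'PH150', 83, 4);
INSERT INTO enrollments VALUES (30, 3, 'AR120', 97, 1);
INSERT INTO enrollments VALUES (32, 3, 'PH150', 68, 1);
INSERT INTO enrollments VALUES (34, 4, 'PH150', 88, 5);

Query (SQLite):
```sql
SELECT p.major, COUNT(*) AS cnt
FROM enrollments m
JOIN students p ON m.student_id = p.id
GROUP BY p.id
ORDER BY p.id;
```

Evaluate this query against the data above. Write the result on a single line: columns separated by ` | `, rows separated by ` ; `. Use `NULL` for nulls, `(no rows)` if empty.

Physics | 1 ; Physics | 4 ; Music | 3 ; Math | 1 ; Music | 2

Join each enrollments row to its students via student_id.
Group joined rows by students.id; compute COUNT(*) per group.
  1: ids {19} → COUNT(*)=1
  3: ids {11, 22, 30, 32} → COUNT(*)=4
  4: ids {14, 26, 34} → COUNT(*)=3
  6: ids {9} → COUNT(*)=1
  15: ids {28, 29} → COUNT(*)=2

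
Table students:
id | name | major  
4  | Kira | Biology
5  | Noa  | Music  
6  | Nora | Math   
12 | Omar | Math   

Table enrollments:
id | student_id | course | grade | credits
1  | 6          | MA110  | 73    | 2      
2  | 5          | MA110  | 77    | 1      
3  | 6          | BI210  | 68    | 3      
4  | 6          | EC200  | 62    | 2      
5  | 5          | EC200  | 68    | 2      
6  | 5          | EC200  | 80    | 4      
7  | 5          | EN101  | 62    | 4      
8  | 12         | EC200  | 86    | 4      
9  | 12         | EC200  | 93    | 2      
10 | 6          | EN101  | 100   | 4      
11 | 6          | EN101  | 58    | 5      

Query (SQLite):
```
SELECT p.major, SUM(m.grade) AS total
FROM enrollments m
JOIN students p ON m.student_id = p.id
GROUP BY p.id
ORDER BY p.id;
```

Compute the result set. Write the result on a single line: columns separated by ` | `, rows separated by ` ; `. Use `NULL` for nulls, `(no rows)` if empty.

Join each enrollments row to its students via student_id.
Group joined rows by students.id; compute SUM(m.grade) per group.
  5: ids {2, 5, 6, 7} → SUM(m.grade)=287
  6: ids {1, 3, 4, 10, 11} → SUM(m.grade)=361
  12: ids {8, 9} → SUM(m.grade)=179

Music | 287 ; Math | 361 ; Math | 179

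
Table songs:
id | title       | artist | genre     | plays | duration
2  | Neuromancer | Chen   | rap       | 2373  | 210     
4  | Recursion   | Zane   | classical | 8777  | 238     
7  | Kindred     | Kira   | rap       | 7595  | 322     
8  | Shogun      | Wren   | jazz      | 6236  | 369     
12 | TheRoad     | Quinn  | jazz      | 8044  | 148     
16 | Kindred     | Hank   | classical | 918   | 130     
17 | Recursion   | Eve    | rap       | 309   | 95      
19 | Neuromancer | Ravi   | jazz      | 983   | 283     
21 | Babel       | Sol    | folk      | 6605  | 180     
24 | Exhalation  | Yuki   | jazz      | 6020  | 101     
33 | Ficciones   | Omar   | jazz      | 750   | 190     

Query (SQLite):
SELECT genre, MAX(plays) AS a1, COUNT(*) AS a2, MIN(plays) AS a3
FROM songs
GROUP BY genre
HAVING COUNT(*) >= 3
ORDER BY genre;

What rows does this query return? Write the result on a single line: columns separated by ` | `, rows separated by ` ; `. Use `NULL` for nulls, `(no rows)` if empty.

Group songs by genre.
Per group compute: MAX(plays), COUNT(*), MIN(plays).
HAVING: drop groups with fewer than 3 rows.
  classical: ids {4, 16} → MAX(plays)=8777, COUNT(*)=2, MIN(plays)=918
  folk: ids {21} → MAX(plays)=6605, COUNT(*)=1, MIN(plays)=6605
  jazz: ids {8, 12, 19, 24, 33} → MAX(plays)=8044, COUNT(*)=5, MIN(plays)=750
  rap: ids {2, 7, 17} → MAX(plays)=7595, COUNT(*)=3, MIN(plays)=309

jazz | 8044 | 5 | 750 ; rap | 7595 | 3 | 309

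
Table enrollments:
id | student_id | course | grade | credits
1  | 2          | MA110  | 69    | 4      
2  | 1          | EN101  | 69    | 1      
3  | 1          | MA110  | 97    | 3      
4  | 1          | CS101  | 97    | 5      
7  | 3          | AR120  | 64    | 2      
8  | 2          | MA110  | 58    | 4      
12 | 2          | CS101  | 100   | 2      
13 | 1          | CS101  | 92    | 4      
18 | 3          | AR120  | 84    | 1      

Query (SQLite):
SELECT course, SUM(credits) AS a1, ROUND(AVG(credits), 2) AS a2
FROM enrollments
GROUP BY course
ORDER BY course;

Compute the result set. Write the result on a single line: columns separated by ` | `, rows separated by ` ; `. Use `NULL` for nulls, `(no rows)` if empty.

Group enrollments by course.
Per group compute: SUM(credits), ROUND(AVG(credits), 2).
  AR120: ids {7, 18} → SUM(credits)=3, ROUND(AVG(credits), 2)=1.5
  CS101: ids {4, 12, 13} → SUM(credits)=11, ROUND(AVG(credits), 2)=3.67
  EN101: ids {2} → SUM(credits)=1, ROUND(AVG(credits), 2)=1
  MA110: ids {1, 3, 8} → SUM(credits)=11, ROUND(AVG(credits), 2)=3.67

AR120 | 3 | 1.5 ; CS101 | 11 | 3.67 ; EN101 | 1 | 1 ; MA110 | 11 | 3.67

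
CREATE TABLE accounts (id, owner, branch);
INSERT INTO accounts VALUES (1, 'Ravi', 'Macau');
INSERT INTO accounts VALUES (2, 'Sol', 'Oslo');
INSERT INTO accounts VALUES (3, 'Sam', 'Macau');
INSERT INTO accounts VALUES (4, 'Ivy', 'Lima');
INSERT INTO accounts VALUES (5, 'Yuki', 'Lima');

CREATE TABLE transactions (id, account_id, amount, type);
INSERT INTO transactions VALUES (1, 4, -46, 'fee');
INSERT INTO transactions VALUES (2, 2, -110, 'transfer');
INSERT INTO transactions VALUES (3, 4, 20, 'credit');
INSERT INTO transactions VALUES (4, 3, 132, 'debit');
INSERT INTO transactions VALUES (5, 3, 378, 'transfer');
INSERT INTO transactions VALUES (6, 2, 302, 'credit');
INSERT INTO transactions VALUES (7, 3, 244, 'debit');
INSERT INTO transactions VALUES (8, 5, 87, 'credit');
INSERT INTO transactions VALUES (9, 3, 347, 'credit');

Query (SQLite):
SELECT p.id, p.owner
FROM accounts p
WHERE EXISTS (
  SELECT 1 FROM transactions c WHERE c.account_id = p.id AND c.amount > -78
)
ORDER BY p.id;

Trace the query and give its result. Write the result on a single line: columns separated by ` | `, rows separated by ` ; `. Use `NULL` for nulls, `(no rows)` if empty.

For each accounts row, check whether any transactions with matching account_id has amount > -78.
Keep rows where that is true.

2 | Sol ; 3 | Sam ; 4 | Ivy ; 5 | Yuki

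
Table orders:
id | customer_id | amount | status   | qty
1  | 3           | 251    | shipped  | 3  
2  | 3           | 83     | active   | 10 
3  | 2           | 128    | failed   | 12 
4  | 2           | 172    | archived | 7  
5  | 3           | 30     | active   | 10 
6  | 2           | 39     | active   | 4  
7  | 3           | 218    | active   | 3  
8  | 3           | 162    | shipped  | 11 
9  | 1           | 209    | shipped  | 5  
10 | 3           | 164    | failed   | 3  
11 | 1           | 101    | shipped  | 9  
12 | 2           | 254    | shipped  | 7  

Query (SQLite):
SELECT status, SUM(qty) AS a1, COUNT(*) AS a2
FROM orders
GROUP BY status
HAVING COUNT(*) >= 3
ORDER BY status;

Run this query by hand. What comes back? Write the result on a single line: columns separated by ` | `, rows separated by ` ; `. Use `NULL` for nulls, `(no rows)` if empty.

active | 27 | 4 ; shipped | 35 | 5

Group orders by status.
Per group compute: SUM(qty), COUNT(*).
HAVING: drop groups with fewer than 3 rows.
  active: ids {2, 5, 6, 7} → SUM(qty)=27, COUNT(*)=4
  archived: ids {4} → SUM(qty)=7, COUNT(*)=1
  failed: ids {3, 10} → SUM(qty)=15, COUNT(*)=2
  shipped: ids {1, 8, 9, 11, 12} → SUM(qty)=35, COUNT(*)=5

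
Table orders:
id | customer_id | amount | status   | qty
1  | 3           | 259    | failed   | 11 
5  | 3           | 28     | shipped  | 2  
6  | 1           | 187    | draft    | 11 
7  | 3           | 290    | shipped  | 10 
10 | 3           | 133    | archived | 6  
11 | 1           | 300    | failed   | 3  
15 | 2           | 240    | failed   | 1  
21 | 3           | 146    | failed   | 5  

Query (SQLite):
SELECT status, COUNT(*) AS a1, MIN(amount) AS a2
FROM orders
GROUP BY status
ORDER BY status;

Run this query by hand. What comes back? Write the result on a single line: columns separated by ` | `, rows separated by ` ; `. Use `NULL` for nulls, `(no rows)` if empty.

archived | 1 | 133 ; draft | 1 | 187 ; failed | 4 | 146 ; shipped | 2 | 28

Group orders by status.
Per group compute: COUNT(*), MIN(amount).
  archived: ids {10} → COUNT(*)=1, MIN(amount)=133
  draft: ids {6} → COUNT(*)=1, MIN(amount)=187
  failed: ids {1, 11, 15, 21} → COUNT(*)=4, MIN(amount)=146
  shipped: ids {5, 7} → COUNT(*)=2, MIN(amount)=28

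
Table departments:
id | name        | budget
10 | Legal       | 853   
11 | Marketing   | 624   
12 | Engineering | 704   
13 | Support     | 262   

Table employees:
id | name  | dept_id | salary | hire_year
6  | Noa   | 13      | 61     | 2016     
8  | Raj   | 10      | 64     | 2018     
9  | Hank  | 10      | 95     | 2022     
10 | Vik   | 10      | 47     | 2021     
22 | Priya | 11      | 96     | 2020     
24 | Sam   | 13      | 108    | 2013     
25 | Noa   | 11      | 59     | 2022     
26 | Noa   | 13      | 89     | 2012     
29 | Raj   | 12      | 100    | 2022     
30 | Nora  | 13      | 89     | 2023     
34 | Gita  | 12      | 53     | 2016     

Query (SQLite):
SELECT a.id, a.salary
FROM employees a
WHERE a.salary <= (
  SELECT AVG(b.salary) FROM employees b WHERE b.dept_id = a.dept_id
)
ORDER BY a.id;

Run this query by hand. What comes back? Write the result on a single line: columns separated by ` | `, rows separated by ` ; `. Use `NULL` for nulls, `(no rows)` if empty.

For each employees row a, compute AVG(salary) over rows sharing a.dept_id.
Keep row a if a.salary <= that per-group AVG.
  dept_id=10: AVG(salary) = 68.666667
  dept_id=11: AVG(salary) = 77.5
  dept_id=12: AVG(salary) = 76.5
  dept_id=13: AVG(salary) = 86.75

6 | 61 ; 8 | 64 ; 10 | 47 ; 25 | 59 ; 34 | 53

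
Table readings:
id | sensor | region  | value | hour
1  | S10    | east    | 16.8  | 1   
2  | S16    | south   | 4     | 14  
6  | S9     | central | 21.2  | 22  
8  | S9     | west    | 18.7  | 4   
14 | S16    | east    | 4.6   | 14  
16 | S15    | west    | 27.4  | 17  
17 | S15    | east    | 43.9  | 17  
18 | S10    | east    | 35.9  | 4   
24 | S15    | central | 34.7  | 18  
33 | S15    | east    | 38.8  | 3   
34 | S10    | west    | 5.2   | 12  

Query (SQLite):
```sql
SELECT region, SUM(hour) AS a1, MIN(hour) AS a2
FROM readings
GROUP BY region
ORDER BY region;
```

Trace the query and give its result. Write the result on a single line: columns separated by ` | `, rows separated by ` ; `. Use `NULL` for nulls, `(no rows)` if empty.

Group readings by region.
Per group compute: SUM(hour), MIN(hour).
  central: ids {6, 24} → SUM(hour)=40, MIN(hour)=18
  east: ids {1, 14, 17, 18, 33} → SUM(hour)=39, MIN(hour)=1
  south: ids {2} → SUM(hour)=14, MIN(hour)=14
  west: ids {8, 16, 34} → SUM(hour)=33, MIN(hour)=4

central | 40 | 18 ; east | 39 | 1 ; south | 14 | 14 ; west | 33 | 4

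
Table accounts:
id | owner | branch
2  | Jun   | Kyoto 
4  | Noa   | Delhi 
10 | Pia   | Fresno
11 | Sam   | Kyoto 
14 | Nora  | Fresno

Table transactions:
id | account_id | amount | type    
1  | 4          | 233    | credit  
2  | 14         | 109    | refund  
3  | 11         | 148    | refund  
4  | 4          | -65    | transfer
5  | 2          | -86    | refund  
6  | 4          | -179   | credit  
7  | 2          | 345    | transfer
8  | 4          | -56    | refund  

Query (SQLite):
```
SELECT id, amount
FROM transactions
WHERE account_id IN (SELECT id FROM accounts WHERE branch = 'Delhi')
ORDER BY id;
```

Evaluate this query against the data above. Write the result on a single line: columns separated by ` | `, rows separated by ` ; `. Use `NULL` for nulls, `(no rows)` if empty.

1 | 233 ; 4 | -65 ; 6 | -179 ; 8 | -56

Inner query: accounts.id where branch = 'Delhi'.
Outer: keep transactions rows whose account_id is in that set.
Inner query → {4}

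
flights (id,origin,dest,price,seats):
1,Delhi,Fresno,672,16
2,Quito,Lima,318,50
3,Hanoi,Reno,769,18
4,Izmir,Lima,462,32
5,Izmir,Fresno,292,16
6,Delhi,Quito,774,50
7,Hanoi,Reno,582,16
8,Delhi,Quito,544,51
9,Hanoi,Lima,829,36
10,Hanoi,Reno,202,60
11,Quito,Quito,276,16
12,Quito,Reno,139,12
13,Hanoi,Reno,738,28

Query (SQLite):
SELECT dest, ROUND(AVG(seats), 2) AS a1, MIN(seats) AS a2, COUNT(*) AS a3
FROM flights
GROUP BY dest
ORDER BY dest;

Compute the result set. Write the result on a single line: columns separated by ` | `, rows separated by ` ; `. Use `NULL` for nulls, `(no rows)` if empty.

Group flights by dest.
Per group compute: ROUND(AVG(seats), 2), MIN(seats), COUNT(*).
  Fresno: ids {1, 5} → ROUND(AVG(seats), 2)=16, MIN(seats)=16, COUNT(*)=2
  Lima: ids {2, 4, 9} → ROUND(AVG(seats), 2)=39.33, MIN(seats)=32, COUNT(*)=3
  Quito: ids {6, 8, 11} → ROUND(AVG(seats), 2)=39, MIN(seats)=16, COUNT(*)=3
  Reno: ids {3, 7, 10, 12, 13} → ROUND(AVG(seats), 2)=26.8, MIN(seats)=12, COUNT(*)=5

Fresno | 16 | 16 | 2 ; Lima | 39.33 | 32 | 3 ; Quito | 39 | 16 | 3 ; Reno | 26.8 | 12 | 5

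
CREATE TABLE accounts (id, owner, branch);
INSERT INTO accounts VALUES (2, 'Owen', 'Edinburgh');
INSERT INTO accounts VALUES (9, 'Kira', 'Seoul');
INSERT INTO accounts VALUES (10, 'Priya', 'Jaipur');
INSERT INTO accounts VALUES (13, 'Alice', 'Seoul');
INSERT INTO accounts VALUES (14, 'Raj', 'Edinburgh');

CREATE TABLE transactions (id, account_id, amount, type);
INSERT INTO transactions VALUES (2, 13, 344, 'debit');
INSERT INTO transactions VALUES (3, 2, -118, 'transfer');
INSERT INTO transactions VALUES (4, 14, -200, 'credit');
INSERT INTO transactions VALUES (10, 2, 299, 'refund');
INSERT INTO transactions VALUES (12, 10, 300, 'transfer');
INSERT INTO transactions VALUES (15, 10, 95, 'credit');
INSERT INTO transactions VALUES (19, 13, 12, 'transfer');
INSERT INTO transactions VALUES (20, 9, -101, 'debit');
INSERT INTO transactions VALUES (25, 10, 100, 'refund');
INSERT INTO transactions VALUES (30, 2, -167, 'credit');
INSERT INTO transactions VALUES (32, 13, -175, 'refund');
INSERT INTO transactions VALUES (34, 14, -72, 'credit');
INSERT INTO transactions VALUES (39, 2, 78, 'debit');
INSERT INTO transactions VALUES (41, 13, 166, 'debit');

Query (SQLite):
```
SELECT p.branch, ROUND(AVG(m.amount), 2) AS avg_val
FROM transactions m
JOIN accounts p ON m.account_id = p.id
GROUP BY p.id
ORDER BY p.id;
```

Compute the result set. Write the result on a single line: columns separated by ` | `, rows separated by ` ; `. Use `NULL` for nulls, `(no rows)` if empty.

Join each transactions row to its accounts via account_id.
Group joined rows by accounts.id; compute ROUND(AVG(m.amount), 2) per group.
  2: ids {3, 10, 30, 39} → ROUND(AVG(m.amount), 2)=23
  9: ids {20} → ROUND(AVG(m.amount), 2)=-101
  10: ids {12, 15, 25} → ROUND(AVG(m.amount), 2)=165
  13: ids {2, 19, 32, 41} → ROUND(AVG(m.amount), 2)=86.75
  14: ids {4, 34} → ROUND(AVG(m.amount), 2)=-136

Edinburgh | 23 ; Seoul | -101 ; Jaipur | 165 ; Seoul | 86.75 ; Edinburgh | -136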